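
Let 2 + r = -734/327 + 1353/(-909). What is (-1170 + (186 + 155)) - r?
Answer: -27190036/33027 ≈ -823.27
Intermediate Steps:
r = -189347/33027 (r = -2 + (-734/327 + 1353/(-909)) = -2 + (-734*1/327 + 1353*(-1/909)) = -2 + (-734/327 - 451/303) = -2 - 123293/33027 = -189347/33027 ≈ -5.7331)
(-1170 + (186 + 155)) - r = (-1170 + (186 + 155)) - 1*(-189347/33027) = (-1170 + 341) + 189347/33027 = -829 + 189347/33027 = -27190036/33027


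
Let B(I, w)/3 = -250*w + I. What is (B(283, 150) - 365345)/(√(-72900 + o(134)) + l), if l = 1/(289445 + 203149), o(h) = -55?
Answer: 234965367624*I/(-I + 492594*√72955) ≈ -1.3273e-5 + 1766.0*I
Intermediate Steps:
B(I, w) = -750*w + 3*I (B(I, w) = 3*(-250*w + I) = 3*(I - 250*w) = -750*w + 3*I)
l = 1/492594 ≈ 2.0301e-6
(B(283, 150) - 365345)/(√(-72900 + o(134)) + l) = ((-750*150 + 3*283) - 365345)/(√(-72900 - 55) + 1/492594) = ((-112500 + 849) - 365345)/(√(-72955) + 1/492594) = (-111651 - 365345)/(I*√72955 + 1/492594) = -476996/(1/492594 + I*√72955)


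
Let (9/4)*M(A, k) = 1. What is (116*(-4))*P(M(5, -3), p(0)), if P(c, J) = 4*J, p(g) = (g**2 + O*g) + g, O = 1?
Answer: 0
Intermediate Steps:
p(g) = g**2 + 2*g (p(g) = (g**2 + 1*g) + g = (g**2 + g) + g = (g + g**2) + g = g**2 + 2*g)
M(A, k) = 4/9 (M(A, k) = (4/9)*1 = 4/9)
(116*(-4))*P(M(5, -3), p(0)) = (116*(-4))*(4*(0*(2 + 0))) = -1856*0*2 = -1856*0 = -464*0 = 0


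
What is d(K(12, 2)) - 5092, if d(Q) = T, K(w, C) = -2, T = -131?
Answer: -5223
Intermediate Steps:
d(Q) = -131
d(K(12, 2)) - 5092 = -131 - 5092 = -5223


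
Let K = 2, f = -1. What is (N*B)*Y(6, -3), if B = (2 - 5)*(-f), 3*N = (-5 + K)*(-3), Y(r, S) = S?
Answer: 27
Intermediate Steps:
N = 3 (N = ((-5 + 2)*(-3))/3 = (-3*(-3))/3 = (1/3)*9 = 3)
B = -3 (B = (2 - 5)*(-1*(-1)) = -3*1 = -3)
(N*B)*Y(6, -3) = (3*(-3))*(-3) = -9*(-3) = 27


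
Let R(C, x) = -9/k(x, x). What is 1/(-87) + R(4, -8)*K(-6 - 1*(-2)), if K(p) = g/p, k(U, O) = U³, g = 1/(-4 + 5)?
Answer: -2831/178176 ≈ -0.015889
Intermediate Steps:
g = 1 (g = 1/1 = 1)
K(p) = 1/p
R(C, x) = -9/x³
1/(-87) + R(4, -8)*K(-6 - 1*(-2)) = 1/(-87) + (-9/(-8)³)/(-6 - 1*(-2)) = -1/87 + (-9*(-1/512))/(-6 + 2) = -1/87 + (9/512)/(-4) = -1/87 + (9/512)*(-¼) = -1/87 - 9/2048 = -2831/178176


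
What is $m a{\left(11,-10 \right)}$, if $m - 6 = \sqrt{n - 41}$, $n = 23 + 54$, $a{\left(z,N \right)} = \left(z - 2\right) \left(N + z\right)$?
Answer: $108$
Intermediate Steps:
$a{\left(z,N \right)} = \left(-2 + z\right) \left(N + z\right)$
$n = 77$
$m = 12$ ($m = 6 + \sqrt{77 - 41} = 6 + \sqrt{36} = 6 + 6 = 12$)
$m a{\left(11,-10 \right)} = 12 \left(11^{2} - -20 - 22 - 110\right) = 12 \left(121 + 20 - 22 - 110\right) = 12 \cdot 9 = 108$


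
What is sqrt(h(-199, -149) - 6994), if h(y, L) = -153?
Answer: I*sqrt(7147) ≈ 84.54*I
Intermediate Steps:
sqrt(h(-199, -149) - 6994) = sqrt(-153 - 6994) = sqrt(-7147) = I*sqrt(7147)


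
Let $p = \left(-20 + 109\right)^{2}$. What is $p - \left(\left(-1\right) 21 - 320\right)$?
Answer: $8262$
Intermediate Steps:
$p = 7921$ ($p = 89^{2} = 7921$)
$p - \left(\left(-1\right) 21 - 320\right) = 7921 - \left(\left(-1\right) 21 - 320\right) = 7921 - \left(-21 - 320\right) = 7921 - -341 = 7921 + 341 = 8262$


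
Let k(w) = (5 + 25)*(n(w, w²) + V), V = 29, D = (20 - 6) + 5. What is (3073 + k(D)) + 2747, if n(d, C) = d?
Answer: 7260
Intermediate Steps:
D = 19 (D = 14 + 5 = 19)
k(w) = 870 + 30*w (k(w) = (5 + 25)*(w + 29) = 30*(29 + w) = 870 + 30*w)
(3073 + k(D)) + 2747 = (3073 + (870 + 30*19)) + 2747 = (3073 + (870 + 570)) + 2747 = (3073 + 1440) + 2747 = 4513 + 2747 = 7260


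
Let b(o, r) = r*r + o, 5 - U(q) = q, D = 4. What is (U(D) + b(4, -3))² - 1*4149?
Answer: -3953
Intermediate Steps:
U(q) = 5 - q
b(o, r) = o + r² (b(o, r) = r² + o = o + r²)
(U(D) + b(4, -3))² - 1*4149 = ((5 - 1*4) + (4 + (-3)²))² - 1*4149 = ((5 - 4) + (4 + 9))² - 4149 = (1 + 13)² - 4149 = 14² - 4149 = 196 - 4149 = -3953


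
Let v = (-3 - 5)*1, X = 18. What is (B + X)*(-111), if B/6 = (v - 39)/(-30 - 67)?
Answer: -225108/97 ≈ -2320.7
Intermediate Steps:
v = -8 (v = -8*1 = -8)
B = 282/97 (B = 6*((-8 - 39)/(-30 - 67)) = 6*(-47/(-97)) = 6*(-47*(-1/97)) = 6*(47/97) = 282/97 ≈ 2.9072)
(B + X)*(-111) = (282/97 + 18)*(-111) = (2028/97)*(-111) = -225108/97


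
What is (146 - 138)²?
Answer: 64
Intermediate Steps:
(146 - 138)² = 8² = 64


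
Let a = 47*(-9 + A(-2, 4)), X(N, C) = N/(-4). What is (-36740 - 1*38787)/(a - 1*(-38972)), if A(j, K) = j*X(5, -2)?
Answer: -151054/77333 ≈ -1.9533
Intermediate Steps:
X(N, C) = -N/4 (X(N, C) = N*(-¼) = -N/4)
A(j, K) = -5*j/4 (A(j, K) = j*(-¼*5) = j*(-5/4) = -5*j/4)
a = -611/2 (a = 47*(-9 - 5/4*(-2)) = 47*(-9 + 5/2) = 47*(-13/2) = -611/2 ≈ -305.50)
(-36740 - 1*38787)/(a - 1*(-38972)) = (-36740 - 1*38787)/(-611/2 - 1*(-38972)) = (-36740 - 38787)/(-611/2 + 38972) = -75527/77333/2 = -75527*2/77333 = -151054/77333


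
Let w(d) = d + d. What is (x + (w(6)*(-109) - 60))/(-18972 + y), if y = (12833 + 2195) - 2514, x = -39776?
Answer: 20572/3229 ≈ 6.3710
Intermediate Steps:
w(d) = 2*d
y = 12514 (y = 15028 - 2514 = 12514)
(x + (w(6)*(-109) - 60))/(-18972 + y) = (-39776 + ((2*6)*(-109) - 60))/(-18972 + 12514) = (-39776 + (12*(-109) - 60))/(-6458) = (-39776 + (-1308 - 60))*(-1/6458) = (-39776 - 1368)*(-1/6458) = -41144*(-1/6458) = 20572/3229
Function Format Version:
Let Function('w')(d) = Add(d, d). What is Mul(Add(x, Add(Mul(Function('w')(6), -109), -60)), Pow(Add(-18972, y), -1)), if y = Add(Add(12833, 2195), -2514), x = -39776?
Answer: Rational(20572, 3229) ≈ 6.3710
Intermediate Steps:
Function('w')(d) = Mul(2, d)
y = 12514 (y = Add(15028, -2514) = 12514)
Mul(Add(x, Add(Mul(Function('w')(6), -109), -60)), Pow(Add(-18972, y), -1)) = Mul(Add(-39776, Add(Mul(Mul(2, 6), -109), -60)), Pow(Add(-18972, 12514), -1)) = Mul(Add(-39776, Add(Mul(12, -109), -60)), Pow(-6458, -1)) = Mul(Add(-39776, Add(-1308, -60)), Rational(-1, 6458)) = Mul(Add(-39776, -1368), Rational(-1, 6458)) = Mul(-41144, Rational(-1, 6458)) = Rational(20572, 3229)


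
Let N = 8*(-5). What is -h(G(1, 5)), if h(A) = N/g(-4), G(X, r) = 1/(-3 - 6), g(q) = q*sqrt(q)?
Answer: 5*I ≈ 5.0*I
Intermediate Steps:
g(q) = q**(3/2)
G(X, r) = -1/9 (G(X, r) = 1/(-9) = -1/9)
N = -40
h(A) = -5*I (h(A) = -40*I/8 = -5*I)
-h(G(1, 5)) = -(-5)*I = 5*I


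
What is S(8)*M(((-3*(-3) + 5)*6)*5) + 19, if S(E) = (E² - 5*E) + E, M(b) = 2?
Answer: 83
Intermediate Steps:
S(E) = E² - 4*E
S(8)*M(((-3*(-3) + 5)*6)*5) + 19 = (8*(-4 + 8))*2 + 19 = (8*4)*2 + 19 = 32*2 + 19 = 64 + 19 = 83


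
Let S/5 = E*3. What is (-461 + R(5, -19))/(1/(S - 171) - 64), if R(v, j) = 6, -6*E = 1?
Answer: 31577/4442 ≈ 7.1087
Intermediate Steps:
E = -⅙ (E = -⅙*1 = -⅙ ≈ -0.16667)
S = -5/2 (S = 5*(-⅙*3) = 5*(-½) = -5/2 ≈ -2.5000)
(-461 + R(5, -19))/(1/(S - 171) - 64) = (-461 + 6)/(1/(-5/2 - 171) - 64) = -455/(1/(-347/2) - 64) = -455/(-2/347 - 64) = -455/(-22210/347) = -455*(-347/22210) = 31577/4442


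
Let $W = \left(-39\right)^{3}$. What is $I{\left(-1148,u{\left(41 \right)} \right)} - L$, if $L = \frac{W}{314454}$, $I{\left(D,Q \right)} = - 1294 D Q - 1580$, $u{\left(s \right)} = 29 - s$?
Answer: $- \frac{1868666354459}{104818} \approx -1.7828 \cdot 10^{7}$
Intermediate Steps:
$I{\left(D,Q \right)} = -1580 - 1294 D Q$ ($I{\left(D,Q \right)} = - 1294 D Q - 1580 = -1580 - 1294 D Q$)
$W = -59319$
$L = - \frac{19773}{104818}$ ($L = - \frac{59319}{314454} = \left(-59319\right) \frac{1}{314454} = - \frac{19773}{104818} \approx -0.18864$)
$I{\left(-1148,u{\left(41 \right)} \right)} - L = \left(-1580 - - 1485512 \left(29 - 41\right)\right) - - \frac{19773}{104818} = \left(-1580 - - 1485512 \left(29 - 41\right)\right) + \frac{19773}{104818} = \left(-1580 - \left(-1485512\right) \left(-12\right)\right) + \frac{19773}{104818} = \left(-1580 - 17826144\right) + \frac{19773}{104818} = -17827724 + \frac{19773}{104818} = - \frac{1868666354459}{104818}$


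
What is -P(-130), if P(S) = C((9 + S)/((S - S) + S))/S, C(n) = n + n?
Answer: 121/8450 ≈ 0.014320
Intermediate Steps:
C(n) = 2*n
P(S) = 2*(9 + S)/S² (P(S) = (2*((9 + S)/((S - S) + S)))/S = (2*((9 + S)/(0 + S)))/S = (2*((9 + S)/S))/S = (2*(9 + S)/S)/S = 2*(9 + S)/S²)
-P(-130) = -2*(9 - 130)/(-130)² = -2*(-121)/16900 = -1*(-121/8450) = 121/8450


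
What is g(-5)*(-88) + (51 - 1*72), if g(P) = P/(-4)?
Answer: -131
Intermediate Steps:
g(P) = -P/4 (g(P) = P*(-¼) = -P/4)
g(-5)*(-88) + (51 - 1*72) = -¼*(-5)*(-88) + (51 - 1*72) = (5/4)*(-88) + (51 - 72) = -110 - 21 = -131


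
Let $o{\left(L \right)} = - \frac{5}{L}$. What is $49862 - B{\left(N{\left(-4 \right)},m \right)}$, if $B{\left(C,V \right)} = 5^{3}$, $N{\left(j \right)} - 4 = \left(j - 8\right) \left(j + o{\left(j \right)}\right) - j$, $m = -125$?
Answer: $49737$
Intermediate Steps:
$N{\left(j \right)} = 4 - j + \left(-8 + j\right) \left(j - \frac{5}{j}\right)$ ($N{\left(j \right)} = 4 - \left(j - \left(j - 8\right) \left(j - \frac{5}{j}\right)\right) = 4 - \left(j - \left(-8 + j\right) \left(j - \frac{5}{j}\right)\right) = 4 - j + \left(-8 + j\right) \left(j - \frac{5}{j}\right)$)
$B{\left(C,V \right)} = 125$
$49862 - B{\left(N{\left(-4 \right)},m \right)} = 49862 - 125 = 49737$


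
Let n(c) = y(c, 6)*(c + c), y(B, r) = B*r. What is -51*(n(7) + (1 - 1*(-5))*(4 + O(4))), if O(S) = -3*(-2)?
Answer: -33048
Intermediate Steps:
n(c) = 12*c² (n(c) = (c*6)*(c + c) = (6*c)*(2*c) = 12*c²)
O(S) = 6
-51*(n(7) + (1 - 1*(-5))*(4 + O(4))) = -51*(12*7² + (1 - 1*(-5))*(4 + 6)) = -51*(12*49 + (1 + 5)*10) = -51*(588 + 6*10) = -51*(588 + 60) = -51*648 = -33048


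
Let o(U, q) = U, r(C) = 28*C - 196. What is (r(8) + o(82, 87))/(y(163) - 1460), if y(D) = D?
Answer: -110/1297 ≈ -0.084811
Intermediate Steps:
r(C) = -196 + 28*C
(r(8) + o(82, 87))/(y(163) - 1460) = ((-196 + 28*8) + 82)/(163 - 1460) = ((-196 + 224) + 82)/(-1297) = (28 + 82)*(-1/1297) = 110*(-1/1297) = -110/1297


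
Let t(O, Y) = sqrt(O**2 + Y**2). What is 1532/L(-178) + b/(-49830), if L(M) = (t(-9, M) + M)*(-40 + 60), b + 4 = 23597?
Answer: 225837017/1345410 + 383*sqrt(31765)/405 ≈ 336.40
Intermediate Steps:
b = 23593 (b = -4 + 23597 = 23593)
L(M) = 20*M + 20*sqrt(81 + M**2) (L(M) = (sqrt((-9)**2 + M**2) + M)*(-40 + 60) = (sqrt(81 + M**2) + M)*20 = (M + sqrt(81 + M**2))*20 = 20*M + 20*sqrt(81 + M**2))
1532/L(-178) + b/(-49830) = 1532/(20*(-178) + 20*sqrt(81 + (-178)**2)) + 23593/(-49830) = 1532/(-3560 + 20*sqrt(81 + 31684)) + 23593*(-1/49830) = 1532/(-3560 + 20*sqrt(31765)) - 23593/49830 = -23593/49830 + 1532/(-3560 + 20*sqrt(31765))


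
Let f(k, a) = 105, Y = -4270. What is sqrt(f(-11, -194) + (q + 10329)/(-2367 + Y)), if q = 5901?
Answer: sqrt(4517507235)/6637 ≈ 10.127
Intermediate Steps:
sqrt(f(-11, -194) + (q + 10329)/(-2367 + Y)) = sqrt(105 + (5901 + 10329)/(-2367 - 4270)) = sqrt(105 + 16230/(-6637)) = sqrt(105 + 16230*(-1/6637)) = sqrt(105 - 16230/6637) = sqrt(680655/6637) = sqrt(4517507235)/6637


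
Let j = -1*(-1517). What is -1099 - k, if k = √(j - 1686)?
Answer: -1099 - 13*I ≈ -1099.0 - 13.0*I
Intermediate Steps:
j = 1517
k = 13*I (k = √(1517 - 1686) = √(-169) = 13*I ≈ 13.0*I)
-1099 - k = -1099 - 13*I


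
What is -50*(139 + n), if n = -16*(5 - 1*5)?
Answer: -6950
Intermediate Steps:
n = 0 (n = -16*(5 - 5) = -16*0 = 0)
-50*(139 + n) = -50*(139 + 0) = -50*139 = -6950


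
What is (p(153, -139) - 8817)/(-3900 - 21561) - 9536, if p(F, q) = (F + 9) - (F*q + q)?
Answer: -5922167/621 ≈ -9536.5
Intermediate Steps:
p(F, q) = 9 + F - q - F*q (p(F, q) = (9 + F) - (q + F*q) = (9 + F) + (-q - F*q) = 9 + F - q - F*q)
(p(153, -139) - 8817)/(-3900 - 21561) - 9536 = ((9 + 153 - 1*(-139) - 1*153*(-139)) - 8817)/(-3900 - 21561) - 9536 = ((9 + 153 + 139 + 21267) - 8817)/(-25461) - 9536 = (21568 - 8817)*(-1/25461) - 9536 = 12751*(-1/25461) - 9536 = -311/621 - 9536 = -5922167/621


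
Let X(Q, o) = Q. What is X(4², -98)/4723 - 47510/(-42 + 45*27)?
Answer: -224370962/5540079 ≈ -40.500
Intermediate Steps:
X(4², -98)/4723 - 47510/(-42 + 45*27) = 4²/4723 - 47510/(-42 + 45*27) = 16*(1/4723) - 47510/(-42 + 1215) = 16/4723 - 47510/1173 = -224370962/5540079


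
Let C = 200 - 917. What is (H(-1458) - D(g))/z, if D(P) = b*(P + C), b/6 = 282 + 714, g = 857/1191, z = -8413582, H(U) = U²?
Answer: -1271641794/1670096027 ≈ -0.76142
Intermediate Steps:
g = 857/1191 (g = 857*(1/1191) = 857/1191 ≈ 0.71956)
b = 5976 (b = 6*(282 + 714) = 6*996 = 5976)
C = -717
D(P) = -4284792 + 5976*P (D(P) = 5976*(P - 717) = 5976*(-717 + P) = -4284792 + 5976*P)
(H(-1458) - D(g))/z = ((-1458)² - (-4284792 + 5976*(857/1191)))/(-8413582) = (2125764 - (-4284792 + 1707144/397))*(-1/8413582) = (2125764 - 1*(-1699355280/397))*(-1/8413582) = (2125764 + 1699355280/397)*(-1/8413582) = (2543283588/397)*(-1/8413582) = -1271641794/1670096027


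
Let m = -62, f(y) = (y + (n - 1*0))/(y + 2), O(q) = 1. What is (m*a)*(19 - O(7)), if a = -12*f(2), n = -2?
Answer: 0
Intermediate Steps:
f(y) = (-2 + y)/(2 + y) (f(y) = (y + (-2 - 1*0))/(y + 2) = (y + (-2 + 0))/(2 + y) = (y - 2)/(2 + y) = (-2 + y)/(2 + y))
a = 0 (a = -12*(-2 + 2)/(2 + 2) = -12*0/4 = -3*0 = -12*0 = 0)
(m*a)*(19 - O(7)) = (-62*0)*(19 - 1*1) = 0*(19 - 1) = 0*18 = 0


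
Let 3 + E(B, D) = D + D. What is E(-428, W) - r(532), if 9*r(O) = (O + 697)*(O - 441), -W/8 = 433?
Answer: -174218/9 ≈ -19358.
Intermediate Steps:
W = -3464 (W = -8*433 = -3464)
r(O) = (-441 + O)*(697 + O)/9 (r(O) = ((O + 697)*(O - 441))/9 = ((697 + O)*(-441 + O))/9 = ((-441 + O)*(697 + O))/9 = (-441 + O)*(697 + O)/9)
E(B, D) = -3 + 2*D (E(B, D) = -3 + (D + D) = -3 + 2*D)
E(-428, W) - r(532) = (-3 + 2*(-3464)) - (-34153 + (1/9)*532**2 + (256/9)*532) = (-3 - 6928) - (-34153 + (1/9)*283024 + 136192/9) = -6931 - (-34153 + 283024/9 + 136192/9) = -6931 - 1*111839/9 = -6931 - 111839/9 = -174218/9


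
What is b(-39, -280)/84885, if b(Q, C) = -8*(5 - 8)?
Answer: 8/28295 ≈ 0.00028274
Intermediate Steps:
b(Q, C) = 24 (b(Q, C) = -8*(-3) = 24)
b(-39, -280)/84885 = 24/84885 = 24*(1/84885) = 8/28295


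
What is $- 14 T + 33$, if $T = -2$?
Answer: $61$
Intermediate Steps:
$- 14 T + 33 = \left(-14\right) \left(-2\right) + 33 = 28 + 33 = 61$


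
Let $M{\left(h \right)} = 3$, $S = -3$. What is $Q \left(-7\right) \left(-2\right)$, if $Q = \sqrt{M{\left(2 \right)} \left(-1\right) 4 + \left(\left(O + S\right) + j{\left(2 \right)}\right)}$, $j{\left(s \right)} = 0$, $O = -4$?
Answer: $14 i \sqrt{19} \approx 61.025 i$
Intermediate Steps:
$Q = i \sqrt{19}$ ($Q = \sqrt{3 \left(-1\right) 4 + \left(\left(-4 - 3\right) + 0\right)} = \sqrt{\left(-3\right) 4 + \left(-7 + 0\right)} = \sqrt{-12 - 7} = \sqrt{-19} = i \sqrt{19} \approx 4.3589 i$)
$Q \left(-7\right) \left(-2\right) = i \sqrt{19} \left(-7\right) \left(-2\right) = - 7 i \sqrt{19} \left(-2\right) = 14 i \sqrt{19}$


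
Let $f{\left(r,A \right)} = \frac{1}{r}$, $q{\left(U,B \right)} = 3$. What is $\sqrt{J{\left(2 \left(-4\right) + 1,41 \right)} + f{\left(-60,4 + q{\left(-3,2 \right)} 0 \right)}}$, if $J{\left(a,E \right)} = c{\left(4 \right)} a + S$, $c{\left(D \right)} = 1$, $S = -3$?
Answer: $\frac{i \sqrt{9015}}{30} \approx 3.1649 i$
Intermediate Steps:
$J{\left(a,E \right)} = -3 + a$ ($J{\left(a,E \right)} = 1 a - 3 = a - 3 = -3 + a$)
$\sqrt{J{\left(2 \left(-4\right) + 1,41 \right)} + f{\left(-60,4 + q{\left(-3,2 \right)} 0 \right)}} = \sqrt{\left(-3 + \left(2 \left(-4\right) + 1\right)\right) + \frac{1}{-60}} = \sqrt{\left(-3 + \left(-8 + 1\right)\right) - \frac{1}{60}} = \sqrt{\left(-3 - 7\right) - \frac{1}{60}} = \sqrt{-10 - \frac{1}{60}} = \sqrt{- \frac{601}{60}} = \frac{i \sqrt{9015}}{30}$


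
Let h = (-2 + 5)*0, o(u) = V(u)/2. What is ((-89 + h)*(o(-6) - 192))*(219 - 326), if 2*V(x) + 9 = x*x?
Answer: -7056543/4 ≈ -1.7641e+6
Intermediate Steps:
V(x) = -9/2 + x²/2 (V(x) = -9/2 + (x*x)/2 = -9/2 + x²/2)
o(u) = -9/4 + u²/4 (o(u) = (-9/2 + u²/2)/2 = (-9/2 + u²/2)*(½) = -9/4 + u²/4)
h = 0 (h = 3*0 = 0)
((-89 + h)*(o(-6) - 192))*(219 - 326) = ((-89 + 0)*((-9/4 + (¼)*(-6)²) - 192))*(219 - 326) = -89*((-9/4 + (¼)*36) - 192)*(-107) = -89*((-9/4 + 9) - 192)*(-107) = -89*(27/4 - 192)*(-107) = -89*(-741/4)*(-107) = (65949/4)*(-107) = -7056543/4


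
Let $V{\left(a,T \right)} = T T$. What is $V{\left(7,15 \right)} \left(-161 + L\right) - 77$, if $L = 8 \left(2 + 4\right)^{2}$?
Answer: $28498$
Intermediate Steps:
$V{\left(a,T \right)} = T^{2}$
$L = 288$ ($L = 8 \cdot 6^{2} = 8 \cdot 36 = 288$)
$V{\left(7,15 \right)} \left(-161 + L\right) - 77 = 15^{2} \left(-161 + 288\right) - 77 = 225 \cdot 127 - 77 = 28575 - 77 = 28498$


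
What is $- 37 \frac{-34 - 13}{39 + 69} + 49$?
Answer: $\frac{7031}{108} \approx 65.102$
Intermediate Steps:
$- 37 \frac{-34 - 13}{39 + 69} + 49 = - 37 \left(- \frac{47}{108}\right) + 49 = - 37 \left(\left(-47\right) \frac{1}{108}\right) + 49 = \left(-37\right) \left(- \frac{47}{108}\right) + 49 = \frac{1739}{108} + 49 = \frac{7031}{108}$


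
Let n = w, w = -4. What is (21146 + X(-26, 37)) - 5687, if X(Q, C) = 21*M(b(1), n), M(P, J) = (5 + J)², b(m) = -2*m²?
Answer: 15480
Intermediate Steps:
n = -4
X(Q, C) = 21 (X(Q, C) = 21*(5 - 4)² = 21*1² = 21*1 = 21)
(21146 + X(-26, 37)) - 5687 = (21146 + 21) - 5687 = 21167 - 5687 = 15480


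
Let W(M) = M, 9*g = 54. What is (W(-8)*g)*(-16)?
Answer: 768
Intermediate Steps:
g = 6 (g = (⅑)*54 = 6)
(W(-8)*g)*(-16) = -8*6*(-16) = -48*(-16) = 768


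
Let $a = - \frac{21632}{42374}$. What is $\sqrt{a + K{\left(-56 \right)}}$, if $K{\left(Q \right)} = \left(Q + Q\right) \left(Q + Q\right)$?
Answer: $\frac{24 \sqrt{9775406369}}{21187} \approx 112.0$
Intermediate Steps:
$a = - \frac{10816}{21187}$ ($a = \left(-21632\right) \frac{1}{42374} = - \frac{10816}{21187} \approx -0.5105$)
$K{\left(Q \right)} = 4 Q^{2}$ ($K{\left(Q \right)} = 2 Q 2 Q = 4 Q^{2}$)
$\sqrt{a + K{\left(-56 \right)}} = \sqrt{- \frac{10816}{21187} + 4 \left(-56\right)^{2}} = \sqrt{- \frac{10816}{21187} + 4 \cdot 3136} = \sqrt{- \frac{10816}{21187} + 12544} = \sqrt{\frac{265758912}{21187}} = \frac{24 \sqrt{9775406369}}{21187}$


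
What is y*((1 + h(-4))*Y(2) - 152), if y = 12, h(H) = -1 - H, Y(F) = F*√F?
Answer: -1824 + 96*√2 ≈ -1688.2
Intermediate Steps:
Y(F) = F^(3/2)
y*((1 + h(-4))*Y(2) - 152) = 12*((1 + (-1 - 1*(-4)))*2^(3/2) - 152) = 12*((1 + (-1 + 4))*(2*√2) - 152) = 12*((1 + 3)*(2*√2) - 152) = 12*(4*(2*√2) - 152) = 12*(8*√2 - 152) = 12*(-152 + 8*√2) = -1824 + 96*√2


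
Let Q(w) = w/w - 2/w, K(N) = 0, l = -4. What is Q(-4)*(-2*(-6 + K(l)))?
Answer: 18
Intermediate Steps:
Q(w) = 1 - 2/w
Q(-4)*(-2*(-6 + K(l))) = ((-2 - 4)/(-4))*(-2*(-6 + 0)) = (-¼*(-6))*(-2*(-6)) = (3/2)*12 = 18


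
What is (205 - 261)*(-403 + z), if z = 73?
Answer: 18480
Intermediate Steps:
(205 - 261)*(-403 + z) = (205 - 261)*(-403 + 73) = -56*(-330) = 18480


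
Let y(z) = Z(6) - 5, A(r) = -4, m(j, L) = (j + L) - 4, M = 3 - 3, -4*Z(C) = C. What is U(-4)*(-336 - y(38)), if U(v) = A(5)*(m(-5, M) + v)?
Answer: -17134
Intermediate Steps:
Z(C) = -C/4
M = 0
m(j, L) = -4 + L + j (m(j, L) = (L + j) - 4 = -4 + L + j)
y(z) = -13/2 (y(z) = -¼*6 - 5 = -3/2 - 5 = -13/2)
U(v) = 36 - 4*v (U(v) = -4*((-4 + 0 - 5) + v) = -4*(-9 + v) = 36 - 4*v)
U(-4)*(-336 - y(38)) = (36 - 4*(-4))*(-336 - 1*(-13/2)) = (36 + 16)*(-336 + 13/2) = 52*(-659/2) = -17134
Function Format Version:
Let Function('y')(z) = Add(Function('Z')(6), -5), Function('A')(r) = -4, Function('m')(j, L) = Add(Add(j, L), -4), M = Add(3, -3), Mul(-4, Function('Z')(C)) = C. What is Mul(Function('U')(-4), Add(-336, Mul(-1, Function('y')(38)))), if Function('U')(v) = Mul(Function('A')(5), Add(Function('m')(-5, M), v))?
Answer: -17134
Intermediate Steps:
Function('Z')(C) = Mul(Rational(-1, 4), C)
M = 0
Function('m')(j, L) = Add(-4, L, j) (Function('m')(j, L) = Add(Add(L, j), -4) = Add(-4, L, j))
Function('y')(z) = Rational(-13, 2) (Function('y')(z) = Add(Mul(Rational(-1, 4), 6), -5) = Add(Rational(-3, 2), -5) = Rational(-13, 2))
Function('U')(v) = Add(36, Mul(-4, v)) (Function('U')(v) = Mul(-4, Add(Add(-4, 0, -5), v)) = Mul(-4, Add(-9, v)) = Add(36, Mul(-4, v)))
Mul(Function('U')(-4), Add(-336, Mul(-1, Function('y')(38)))) = Mul(Add(36, Mul(-4, -4)), Add(-336, Mul(-1, Rational(-13, 2)))) = Mul(Add(36, 16), Add(-336, Rational(13, 2))) = Mul(52, Rational(-659, 2)) = -17134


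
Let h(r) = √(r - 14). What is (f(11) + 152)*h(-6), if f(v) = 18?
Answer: 340*I*√5 ≈ 760.26*I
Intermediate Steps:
h(r) = √(-14 + r)
(f(11) + 152)*h(-6) = (18 + 152)*√(-14 - 6) = 170*√(-20) = 170*(2*I*√5) = 340*I*√5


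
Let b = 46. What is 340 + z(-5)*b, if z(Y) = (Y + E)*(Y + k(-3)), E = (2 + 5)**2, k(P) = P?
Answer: -15852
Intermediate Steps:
E = 49 (E = 7**2 = 49)
z(Y) = (-3 + Y)*(49 + Y) (z(Y) = (Y + 49)*(Y - 3) = (49 + Y)*(-3 + Y) = (-3 + Y)*(49 + Y))
340 + z(-5)*b = 340 + (-147 + (-5)**2 + 46*(-5))*46 = 340 + (-147 + 25 - 230)*46 = 340 - 352*46 = 340 - 16192 = -15852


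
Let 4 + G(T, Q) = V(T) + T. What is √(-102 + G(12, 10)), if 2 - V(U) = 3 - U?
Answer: I*√83 ≈ 9.1104*I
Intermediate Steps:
V(U) = -1 + U (V(U) = 2 - (3 - U) = 2 + (-3 + U) = -1 + U)
G(T, Q) = -5 + 2*T (G(T, Q) = -4 + ((-1 + T) + T) = -4 + (-1 + 2*T) = -5 + 2*T)
√(-102 + G(12, 10)) = √(-102 + (-5 + 2*12)) = √(-102 + (-5 + 24)) = √(-102 + 19) = √(-83) = I*√83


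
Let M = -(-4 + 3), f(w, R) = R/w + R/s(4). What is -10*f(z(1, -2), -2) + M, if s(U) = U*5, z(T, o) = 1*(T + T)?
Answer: 12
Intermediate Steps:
z(T, o) = 2*T (z(T, o) = 1*(2*T) = 2*T)
s(U) = 5*U
f(w, R) = R/20 + R/w (f(w, R) = R/w + R/((5*4)) = R/w + R/20 = R/20 + R/w)
M = 1 (M = -1*(-1) = 1)
-10*f(z(1, -2), -2) + M = -10*((1/20)*(-2) - 2/(2*1)) + 1 = -10*(-1/10 - 2/2) + 1 = -10*(-1/10 - 2*1/2) + 1 = -10*(-1/10 - 1) + 1 = -10*(-11/10) + 1 = 11 + 1 = 12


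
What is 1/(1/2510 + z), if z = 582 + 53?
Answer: 2510/1593851 ≈ 0.0015748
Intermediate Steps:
z = 635
1/(1/2510 + z) = 1/(1/2510 + 635) = 1/(1593851/2510) = 2510/1593851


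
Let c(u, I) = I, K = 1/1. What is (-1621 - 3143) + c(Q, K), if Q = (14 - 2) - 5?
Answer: -4763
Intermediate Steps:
Q = 7 (Q = 12 - 5 = 7)
K = 1
(-1621 - 3143) + c(Q, K) = (-1621 - 3143) + 1 = -4764 + 1 = -4763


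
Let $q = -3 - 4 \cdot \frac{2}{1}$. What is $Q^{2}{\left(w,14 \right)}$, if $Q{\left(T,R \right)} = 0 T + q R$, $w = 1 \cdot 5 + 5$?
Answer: $23716$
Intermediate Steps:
$q = -11$ ($q = -3 - 4 \cdot 2 \cdot 1 = -3 - 8 = -11$)
$w = 10$ ($w = 5 + 5 = 10$)
$Q{\left(T,R \right)} = - 11 R$ ($Q{\left(T,R \right)} = 0 T - 11 R = 0 - 11 R = - 11 R$)
$Q^{2}{\left(w,14 \right)} = \left(\left(-11\right) 14\right)^{2} = \left(-154\right)^{2} = 23716$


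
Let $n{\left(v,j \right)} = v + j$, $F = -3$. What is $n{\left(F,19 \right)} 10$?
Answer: $160$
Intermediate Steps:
$n{\left(v,j \right)} = j + v$
$n{\left(F,19 \right)} 10 = \left(19 - 3\right) 10 = 16 \cdot 10 = 160$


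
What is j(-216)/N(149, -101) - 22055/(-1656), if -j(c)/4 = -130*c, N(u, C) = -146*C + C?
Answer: 27398711/4850424 ≈ 5.6487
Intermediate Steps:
N(u, C) = -145*C
j(c) = 520*c (j(c) = -(-520)*c = 520*c)
j(-216)/N(149, -101) - 22055/(-1656) = (520*(-216))/((-145*(-101))) - 22055/(-1656) = -112320/14645 - 22055*(-1/1656) = -112320*1/14645 + 22055/1656 = -22464/2929 + 22055/1656 = 27398711/4850424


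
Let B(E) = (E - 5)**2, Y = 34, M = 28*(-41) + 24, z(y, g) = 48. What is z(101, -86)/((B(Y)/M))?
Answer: -53952/841 ≈ -64.152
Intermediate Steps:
M = -1124 (M = -1148 + 24 = -1124)
B(E) = (-5 + E)**2
z(101, -86)/((B(Y)/M)) = 48/(((-5 + 34)**2/(-1124))) = 48/((29**2*(-1/1124))) = 48/((841*(-1/1124))) = 48/(-841/1124) = 48*(-1124/841) = -53952/841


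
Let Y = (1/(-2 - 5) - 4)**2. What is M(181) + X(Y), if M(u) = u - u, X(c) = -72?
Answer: -72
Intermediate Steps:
Y = 841/49 (Y = (1/(-7) - 4)**2 = (-1/7 - 4)**2 = (-29/7)**2 = 841/49 ≈ 17.163)
M(u) = 0
M(181) + X(Y) = 0 - 72 = -72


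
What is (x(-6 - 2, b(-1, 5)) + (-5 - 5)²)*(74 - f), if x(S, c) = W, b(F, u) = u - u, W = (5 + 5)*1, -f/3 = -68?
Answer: -14300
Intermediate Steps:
f = 204 (f = -3*(-68) = 204)
W = 10 (W = 10*1 = 10)
b(F, u) = 0
x(S, c) = 10
(x(-6 - 2, b(-1, 5)) + (-5 - 5)²)*(74 - f) = (10 + (-5 - 5)²)*(74 - 1*204) = (10 + (-10)²)*(74 - 204) = (10 + 100)*(-130) = 110*(-130) = -14300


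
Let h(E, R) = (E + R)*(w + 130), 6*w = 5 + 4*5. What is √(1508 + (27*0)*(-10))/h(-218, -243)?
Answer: -12*√377/371105 ≈ -0.00062785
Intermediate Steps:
w = 25/6 (w = (5 + 4*5)/6 = (5 + 20)/6 = (⅙)*25 = 25/6 ≈ 4.1667)
h(E, R) = 805*E/6 + 805*R/6 (h(E, R) = (E + R)*(25/6 + 130) = (E + R)*(805/6) = 805*E/6 + 805*R/6)
√(1508 + (27*0)*(-10))/h(-218, -243) = √(1508 + (27*0)*(-10))/((805/6)*(-218) + (805/6)*(-243)) = √(1508 + 0*(-10))/(-87745/3 - 65205/2) = √(1508 + 0)/(-371105/6) = √1508*(-6/371105) = (2*√377)*(-6/371105) = -12*√377/371105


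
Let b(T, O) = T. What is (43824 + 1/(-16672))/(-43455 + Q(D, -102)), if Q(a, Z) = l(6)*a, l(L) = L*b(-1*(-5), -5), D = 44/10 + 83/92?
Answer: -16804575721/16602085968 ≈ -1.0122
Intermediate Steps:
D = 2439/460 (D = 44*(⅒) + 83*(1/92) = 22/5 + 83/92 = 2439/460 ≈ 5.3022)
l(L) = 5*L (l(L) = L*(-1*(-5)) = L*5 = 5*L)
Q(a, Z) = 30*a (Q(a, Z) = (5*6)*a = 30*a)
(43824 + 1/(-16672))/(-43455 + Q(D, -102)) = (43824 + 1/(-16672))/(-43455 + 30*(2439/460)) = (43824 - 1/16672)/(-43455 + 7317/46) = 730633727/(16672*(-1991613/46)) = (730633727/16672)*(-46/1991613) = -16804575721/16602085968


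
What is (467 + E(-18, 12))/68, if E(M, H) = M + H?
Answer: 461/68 ≈ 6.7794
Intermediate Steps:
E(M, H) = H + M
(467 + E(-18, 12))/68 = (467 + (12 - 18))/68 = (467 - 6)*(1/68) = 461*(1/68) = 461/68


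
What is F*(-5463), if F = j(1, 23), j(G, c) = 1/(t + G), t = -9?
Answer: 5463/8 ≈ 682.88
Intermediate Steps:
j(G, c) = 1/(-9 + G)
F = -⅛ (F = 1/(-9 + 1) = 1/(-8) = -⅛ ≈ -0.12500)
F*(-5463) = -⅛*(-5463) = 5463/8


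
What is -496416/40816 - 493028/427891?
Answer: -14533460594/1091549941 ≈ -13.315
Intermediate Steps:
-496416/40816 - 493028/427891 = -496416*1/40816 - 493028*1/427891 = -31026/2551 - 493028/427891 = -14533460594/1091549941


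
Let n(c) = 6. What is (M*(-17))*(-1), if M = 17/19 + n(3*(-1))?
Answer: 2227/19 ≈ 117.21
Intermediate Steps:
M = 131/19 (M = 17/19 + 6 = 131/19 ≈ 6.8947)
(M*(-17))*(-1) = ((131/19)*(-17))*(-1) = -2227/19*(-1) = 2227/19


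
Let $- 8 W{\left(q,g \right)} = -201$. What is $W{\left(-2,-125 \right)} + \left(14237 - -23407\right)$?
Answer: $\frac{301353}{8} \approx 37669.0$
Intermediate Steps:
$W{\left(q,g \right)} = \frac{201}{8}$ ($W{\left(q,g \right)} = \left(- \frac{1}{8}\right) \left(-201\right) = \frac{201}{8}$)
$W{\left(-2,-125 \right)} + \left(14237 - -23407\right) = \frac{201}{8} + \left(14237 - -23407\right) = \frac{201}{8} + \left(14237 + 23407\right) = \frac{201}{8} + 37644 = \frac{301353}{8}$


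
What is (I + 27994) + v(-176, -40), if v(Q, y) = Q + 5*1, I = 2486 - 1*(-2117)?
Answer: 32426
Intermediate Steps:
I = 4603 (I = 2486 + 2117 = 4603)
v(Q, y) = 5 + Q (v(Q, y) = Q + 5 = 5 + Q)
(I + 27994) + v(-176, -40) = (4603 + 27994) + (5 - 176) = 32597 - 171 = 32426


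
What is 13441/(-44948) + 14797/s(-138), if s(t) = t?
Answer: -333475207/3101412 ≈ -107.52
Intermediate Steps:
13441/(-44948) + 14797/s(-138) = 13441/(-44948) + 14797/(-138) = 13441*(-1/44948) + 14797*(-1/138) = -13441/44948 - 14797/138 = -333475207/3101412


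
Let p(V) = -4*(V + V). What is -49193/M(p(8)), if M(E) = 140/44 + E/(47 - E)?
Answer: -60064653/3181 ≈ -18882.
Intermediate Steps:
p(V) = -8*V
M(E) = 35/11 + E/(47 - E) (M(E) = 140*(1/44) + E/(47 - E) = 35/11 + E/(47 - E))
-49193/M(p(8)) = -49193*11*(-47 - 8*8)/(-1645 + 24*(-8*8)) = -49193*11*(-47 - 64)/(-1645 + 24*(-64)) = -49193*(-1221/(-1645 - 1536)) = -49193/((1/11)*(-1/111)*(-3181)) = -49193/3181/1221 = -49193*1221/3181 = -60064653/3181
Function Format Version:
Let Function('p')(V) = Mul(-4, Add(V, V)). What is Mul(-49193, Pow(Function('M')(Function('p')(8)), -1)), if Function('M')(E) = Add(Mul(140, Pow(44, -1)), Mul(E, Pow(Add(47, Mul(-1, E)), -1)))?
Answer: Rational(-60064653, 3181) ≈ -18882.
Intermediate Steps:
Function('p')(V) = Mul(-8, V) (Function('p')(V) = Mul(-4, Mul(2, V)) = Mul(-8, V))
Function('M')(E) = Add(Rational(35, 11), Mul(E, Pow(Add(47, Mul(-1, E)), -1))) (Function('M')(E) = Add(Mul(140, Rational(1, 44)), Mul(E, Pow(Add(47, Mul(-1, E)), -1))) = Add(Rational(35, 11), Mul(E, Pow(Add(47, Mul(-1, E)), -1))))
Mul(-49193, Pow(Function('M')(Function('p')(8)), -1)) = Mul(-49193, Pow(Mul(Rational(1, 11), Pow(Add(-47, Mul(-8, 8)), -1), Add(-1645, Mul(24, Mul(-8, 8)))), -1)) = Mul(-49193, Pow(Mul(Rational(1, 11), Pow(Add(-47, -64), -1), Add(-1645, Mul(24, -64))), -1)) = Mul(-49193, Pow(Mul(Rational(1, 11), Pow(-111, -1), Add(-1645, -1536)), -1)) = Mul(-49193, Pow(Mul(Rational(1, 11), Rational(-1, 111), -3181), -1)) = Mul(-49193, Pow(Rational(3181, 1221), -1)) = Mul(-49193, Rational(1221, 3181)) = Rational(-60064653, 3181)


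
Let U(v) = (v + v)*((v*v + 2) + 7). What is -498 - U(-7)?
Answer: 314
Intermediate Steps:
U(v) = 2*v*(9 + v²) (U(v) = (2*v)*((v² + 2) + 7) = (2*v)*((2 + v²) + 7) = (2*v)*(9 + v²) = 2*v*(9 + v²))
-498 - U(-7) = -498 - 2*(-7)*(9 + (-7)²) = -498 - 2*(-7)*(9 + 49) = -498 - 2*(-7)*58 = -498 - 1*(-812) = -498 + 812 = 314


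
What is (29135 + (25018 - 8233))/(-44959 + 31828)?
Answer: -45920/13131 ≈ -3.4971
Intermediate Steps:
(29135 + (25018 - 8233))/(-44959 + 31828) = (29135 + 16785)/(-13131) = 45920*(-1/13131) = -45920/13131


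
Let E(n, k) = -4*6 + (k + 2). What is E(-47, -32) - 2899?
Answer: -2953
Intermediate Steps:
E(n, k) = -22 + k (E(n, k) = -24 + (2 + k) = -22 + k)
E(-47, -32) - 2899 = (-22 - 32) - 2899 = -54 - 2899 = -2953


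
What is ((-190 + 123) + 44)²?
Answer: 529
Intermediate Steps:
((-190 + 123) + 44)² = (-67 + 44)² = (-23)² = 529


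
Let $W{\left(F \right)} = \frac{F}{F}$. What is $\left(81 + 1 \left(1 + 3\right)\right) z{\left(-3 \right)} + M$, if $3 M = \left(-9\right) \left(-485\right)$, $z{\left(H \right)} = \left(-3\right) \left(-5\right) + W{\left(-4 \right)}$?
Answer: $2815$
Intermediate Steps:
$W{\left(F \right)} = 1$
$z{\left(H \right)} = 16$ ($z{\left(H \right)} = \left(-3\right) \left(-5\right) + 1 = 15 + 1 = 16$)
$M = 1455$ ($M = \frac{\left(-9\right) \left(-485\right)}{3} = \frac{1}{3} \cdot 4365 = 1455$)
$\left(81 + 1 \left(1 + 3\right)\right) z{\left(-3 \right)} + M = \left(81 + 1 \left(1 + 3\right)\right) 16 + 1455 = \left(81 + 1 \cdot 4\right) 16 + 1455 = \left(81 + 4\right) 16 + 1455 = 85 \cdot 16 + 1455 = 1360 + 1455 = 2815$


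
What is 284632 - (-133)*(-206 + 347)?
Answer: 303385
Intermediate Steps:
284632 - (-133)*(-206 + 347) = 284632 - (-133)*141 = 284632 - 1*(-18753) = 284632 + 18753 = 303385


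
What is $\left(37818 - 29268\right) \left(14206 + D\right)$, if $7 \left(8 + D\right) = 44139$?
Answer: $\frac{1227138750}{7} \approx 1.7531 \cdot 10^{8}$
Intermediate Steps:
$D = \frac{44083}{7}$ ($D = -8 + \frac{1}{7} \cdot 44139 = -8 + \frac{44139}{7} = \frac{44083}{7} \approx 6297.6$)
$\left(37818 - 29268\right) \left(14206 + D\right) = \left(37818 - 29268\right) \left(14206 + \frac{44083}{7}\right) = 8550 \cdot \frac{143525}{7} = \frac{1227138750}{7}$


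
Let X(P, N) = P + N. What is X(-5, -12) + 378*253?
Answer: 95617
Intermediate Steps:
X(P, N) = N + P
X(-5, -12) + 378*253 = (-12 - 5) + 378*253 = -17 + 95634 = 95617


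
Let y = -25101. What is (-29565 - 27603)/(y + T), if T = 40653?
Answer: -397/108 ≈ -3.6759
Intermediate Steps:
(-29565 - 27603)/(y + T) = (-29565 - 27603)/(-25101 + 40653) = -57168/15552 = -57168*1/15552 = -397/108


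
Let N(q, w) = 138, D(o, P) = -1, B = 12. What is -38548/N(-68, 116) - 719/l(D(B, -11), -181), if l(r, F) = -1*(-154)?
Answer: -131209/462 ≈ -284.00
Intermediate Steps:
l(r, F) = 154
-38548/N(-68, 116) - 719/l(D(B, -11), -181) = -38548/138 - 719/154 = -38548*1/138 - 719*1/154 = -838/3 - 719/154 = -131209/462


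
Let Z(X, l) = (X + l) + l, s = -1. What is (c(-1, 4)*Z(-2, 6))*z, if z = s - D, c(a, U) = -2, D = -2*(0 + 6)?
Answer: -220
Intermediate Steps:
D = -12 (D = -2*6 = -12)
Z(X, l) = X + 2*l
z = 11 (z = -1 - 1*(-12) = -1 + 12 = 11)
(c(-1, 4)*Z(-2, 6))*z = -2*(-2 + 2*6)*11 = -2*(-2 + 12)*11 = -2*10*11 = -20*11 = -220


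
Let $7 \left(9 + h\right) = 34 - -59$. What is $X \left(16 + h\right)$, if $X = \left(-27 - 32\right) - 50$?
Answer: $- \frac{15478}{7} \approx -2211.1$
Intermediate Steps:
$X = -109$ ($X = -59 - 50 = -109$)
$h = \frac{30}{7}$ ($h = -9 + \frac{34 - -59}{7} = -9 + \frac{34 + 59}{7} = -9 + \frac{1}{7} \cdot 93 = -9 + \frac{93}{7} = \frac{30}{7} \approx 4.2857$)
$X \left(16 + h\right) = - 109 \left(16 + \frac{30}{7}\right) = \left(-109\right) \frac{142}{7} = - \frac{15478}{7}$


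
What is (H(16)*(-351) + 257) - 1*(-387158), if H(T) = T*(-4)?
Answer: 409879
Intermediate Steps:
H(T) = -4*T
(H(16)*(-351) + 257) - 1*(-387158) = (-4*16*(-351) + 257) - 1*(-387158) = (-64*(-351) + 257) + 387158 = (22464 + 257) + 387158 = 22721 + 387158 = 409879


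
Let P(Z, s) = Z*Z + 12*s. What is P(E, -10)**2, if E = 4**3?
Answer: 15808576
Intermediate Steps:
E = 64
P(Z, s) = Z**2 + 12*s
P(E, -10)**2 = (64**2 + 12*(-10))**2 = (4096 - 120)**2 = 3976**2 = 15808576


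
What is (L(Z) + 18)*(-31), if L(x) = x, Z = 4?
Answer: -682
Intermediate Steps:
(L(Z) + 18)*(-31) = (4 + 18)*(-31) = 22*(-31) = -682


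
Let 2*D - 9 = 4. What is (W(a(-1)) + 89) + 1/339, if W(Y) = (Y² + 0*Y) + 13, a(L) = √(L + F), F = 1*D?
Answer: 72887/678 ≈ 107.50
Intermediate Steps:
D = 13/2 (D = 9/2 + (½)*4 = 9/2 + 2 = 13/2 ≈ 6.5000)
F = 13/2 (F = 1*(13/2) = 13/2 ≈ 6.5000)
a(L) = √(13/2 + L) (a(L) = √(L + 13/2) = √(13/2 + L))
W(Y) = 13 + Y² (W(Y) = (Y² + 0) + 13 = Y² + 13 = 13 + Y²)
(W(a(-1)) + 89) + 1/339 = ((13 + (√(26 + 4*(-1))/2)²) + 89) + 1/339 = ((13 + (√(26 - 4)/2)²) + 89) + 1/339 = ((13 + (√22/2)²) + 89) + 1/339 = ((13 + 11/2) + 89) + 1/339 = (37/2 + 89) + 1/339 = 215/2 + 1/339 = 72887/678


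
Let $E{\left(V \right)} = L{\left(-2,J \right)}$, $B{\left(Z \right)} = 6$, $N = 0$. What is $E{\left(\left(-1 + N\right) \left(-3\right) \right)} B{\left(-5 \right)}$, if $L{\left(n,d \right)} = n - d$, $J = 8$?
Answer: $-60$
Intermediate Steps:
$E{\left(V \right)} = -10$ ($E{\left(V \right)} = -2 - 8 = -10$)
$E{\left(\left(-1 + N\right) \left(-3\right) \right)} B{\left(-5 \right)} = \left(-10\right) 6 = -60$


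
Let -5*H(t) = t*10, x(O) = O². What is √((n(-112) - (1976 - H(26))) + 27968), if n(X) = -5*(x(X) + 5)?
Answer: I*√36805 ≈ 191.85*I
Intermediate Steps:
H(t) = -2*t (H(t) = -t*10/5 = -2*t)
n(X) = -25 - 5*X² (n(X) = -5*(X² + 5) = -5*(5 + X²) = -25 - 5*X²)
√((n(-112) - (1976 - H(26))) + 27968) = √(((-25 - 5*(-112)²) - (1976 - (-2)*26)) + 27968) = √(((-25 - 5*12544) - (1976 - 1*(-52))) + 27968) = √(((-25 - 62720) - (1976 + 52)) + 27968) = √((-62745 - 1*2028) + 27968) = √((-62745 - 2028) + 27968) = √(-64773 + 27968) = √(-36805) = I*√36805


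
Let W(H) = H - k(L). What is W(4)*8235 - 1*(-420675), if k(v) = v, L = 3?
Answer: 428910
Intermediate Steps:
W(H) = -3 + H (W(H) = H - 1*3 = H - 3 = -3 + H)
W(4)*8235 - 1*(-420675) = (-3 + 4)*8235 - 1*(-420675) = 1*8235 + 420675 = 8235 + 420675 = 428910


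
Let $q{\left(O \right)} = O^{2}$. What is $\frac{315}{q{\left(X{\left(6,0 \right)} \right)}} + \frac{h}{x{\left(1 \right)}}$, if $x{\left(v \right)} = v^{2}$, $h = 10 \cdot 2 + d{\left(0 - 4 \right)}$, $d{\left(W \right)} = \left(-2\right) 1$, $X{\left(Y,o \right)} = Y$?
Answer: $\frac{107}{4} \approx 26.75$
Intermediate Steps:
$d{\left(W \right)} = -2$
$h = 18$ ($h = 10 \cdot 2 - 2 = 20 - 2 = 18$)
$\frac{315}{q{\left(X{\left(6,0 \right)} \right)}} + \frac{h}{x{\left(1 \right)}} = \frac{315}{6^{2}} + \frac{18}{1^{2}} = \frac{315}{36} + \frac{18}{1} = 315 \cdot \frac{1}{36} + 18 \cdot 1 = \frac{35}{4} + 18 = \frac{107}{4}$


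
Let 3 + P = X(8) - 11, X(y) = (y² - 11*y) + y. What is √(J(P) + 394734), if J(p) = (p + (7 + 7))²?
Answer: √394990 ≈ 628.48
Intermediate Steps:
X(y) = y² - 10*y
P = -30 (P = -3 + (8*(-10 + 8) - 11) = -3 + (8*(-2) - 11) = -3 + (-16 - 11) = -3 - 27 = -30)
J(p) = (14 + p)² (J(p) = (p + 14)² = (14 + p)²)
√(J(P) + 394734) = √((14 - 30)² + 394734) = √((-16)² + 394734) = √(256 + 394734) = √394990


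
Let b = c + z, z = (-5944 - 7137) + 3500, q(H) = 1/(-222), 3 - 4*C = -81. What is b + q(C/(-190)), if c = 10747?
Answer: 258851/222 ≈ 1166.0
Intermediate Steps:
C = 21 (C = ¾ - ¼*(-81) = ¾ + 81/4 = 21)
q(H) = -1/222
z = -9581 (z = -13081 + 3500 = -9581)
b = 1166 (b = 10747 - 9581 = 1166)
b + q(C/(-190)) = 1166 - 1/222 = 258851/222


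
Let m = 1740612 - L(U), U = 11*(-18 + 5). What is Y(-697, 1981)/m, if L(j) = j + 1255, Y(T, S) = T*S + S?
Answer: -49242/62125 ≈ -0.79263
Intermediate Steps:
U = -143 (U = 11*(-13) = -143)
Y(T, S) = S + S*T (Y(T, S) = S*T + S = S + S*T)
L(j) = 1255 + j
m = 1739500 (m = 1740612 - (1255 - 143) = 1740612 - 1*1112 = 1740612 - 1112 = 1739500)
Y(-697, 1981)/m = (1981*(1 - 697))/1739500 = (1981*(-696))*(1/1739500) = -1378776*1/1739500 = -49242/62125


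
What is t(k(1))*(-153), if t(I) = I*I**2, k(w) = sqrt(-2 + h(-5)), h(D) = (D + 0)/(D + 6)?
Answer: 1071*I*sqrt(7) ≈ 2833.6*I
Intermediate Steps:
h(D) = D/(6 + D)
k(w) = I*sqrt(7) (k(w) = sqrt(-2 - 5/(6 - 5)) = sqrt(-2 - 5/1) = sqrt(-2 - 5*1) = sqrt(-2 - 5) = sqrt(-7) = I*sqrt(7))
t(I) = I**3
t(k(1))*(-153) = (I*sqrt(7))**3*(-153) = -7*I*sqrt(7)*(-153) = 1071*I*sqrt(7)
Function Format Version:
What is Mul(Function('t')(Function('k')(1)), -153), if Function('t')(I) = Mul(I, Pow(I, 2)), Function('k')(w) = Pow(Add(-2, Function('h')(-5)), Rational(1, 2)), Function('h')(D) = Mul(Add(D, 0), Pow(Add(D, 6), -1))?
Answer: Mul(1071, I, Pow(7, Rational(1, 2))) ≈ Mul(2833.6, I)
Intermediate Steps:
Function('h')(D) = Mul(D, Pow(Add(6, D), -1))
Function('k')(w) = Mul(I, Pow(7, Rational(1, 2))) (Function('k')(w) = Pow(Add(-2, Mul(-5, Pow(Add(6, -5), -1))), Rational(1, 2)) = Pow(Add(-2, Mul(-5, Pow(1, -1))), Rational(1, 2)) = Pow(Add(-2, Mul(-5, 1)), Rational(1, 2)) = Pow(Add(-2, -5), Rational(1, 2)) = Pow(-7, Rational(1, 2)) = Mul(I, Pow(7, Rational(1, 2))))
Function('t')(I) = Pow(I, 3)
Mul(Function('t')(Function('k')(1)), -153) = Mul(Pow(Mul(I, Pow(7, Rational(1, 2))), 3), -153) = Mul(Mul(-7, I, Pow(7, Rational(1, 2))), -153) = Mul(1071, I, Pow(7, Rational(1, 2)))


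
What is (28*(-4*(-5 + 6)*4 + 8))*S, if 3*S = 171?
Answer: -12768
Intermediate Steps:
S = 57 (S = (⅓)*171 = 57)
(28*(-4*(-5 + 6)*4 + 8))*S = (28*(-4*(-5 + 6)*4 + 8))*57 = (28*(-4*4 + 8))*57 = (28*(-16 + 8))*57 = (28*(-8))*57 = -224*57 = -12768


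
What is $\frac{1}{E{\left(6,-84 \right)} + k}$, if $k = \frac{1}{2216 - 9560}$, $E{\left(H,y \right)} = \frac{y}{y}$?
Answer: $\frac{7344}{7343} \approx 1.0001$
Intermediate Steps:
$E{\left(H,y \right)} = 1$
$k = - \frac{1}{7344}$ ($k = \frac{1}{-7344} = - \frac{1}{7344} \approx -0.00013617$)
$\frac{1}{E{\left(6,-84 \right)} + k} = \frac{1}{1 - \frac{1}{7344}} = \frac{1}{\frac{7343}{7344}} = \frac{7344}{7343}$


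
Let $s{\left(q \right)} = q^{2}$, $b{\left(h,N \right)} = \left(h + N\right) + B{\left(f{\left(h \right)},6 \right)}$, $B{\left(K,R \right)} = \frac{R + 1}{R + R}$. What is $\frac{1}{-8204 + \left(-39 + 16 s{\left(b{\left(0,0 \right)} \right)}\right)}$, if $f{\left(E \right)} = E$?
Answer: $- \frac{9}{74138} \approx -0.0001214$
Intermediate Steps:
$B{\left(K,R \right)} = \frac{1 + R}{2 R}$
$b{\left(h,N \right)} = \frac{7}{12} + N + h$ ($b{\left(h,N \right)} = \left(h + N\right) + \frac{1 + 6}{2 \cdot 6} = \left(N + h\right) + \frac{1}{2} \cdot \frac{1}{6} \cdot 7 = \left(N + h\right) + \frac{7}{12} = \frac{7}{12} + N + h$)
$\frac{1}{-8204 + \left(-39 + 16 s{\left(b{\left(0,0 \right)} \right)}\right)} = \frac{1}{-8204 - \left(39 - 16 \left(\frac{7}{12} + 0 + 0\right)^{2}\right)} = \frac{1}{-8204 - \left(39 - 16 \left(\frac{7}{12}\right)^{2}\right)} = \frac{1}{-8204 + \left(-39 + 16 \cdot \frac{49}{144}\right)} = \frac{1}{-8204 + \left(-39 + \frac{49}{9}\right)} = \frac{1}{-8204 - \frac{302}{9}} = \frac{1}{- \frac{74138}{9}} = - \frac{9}{74138}$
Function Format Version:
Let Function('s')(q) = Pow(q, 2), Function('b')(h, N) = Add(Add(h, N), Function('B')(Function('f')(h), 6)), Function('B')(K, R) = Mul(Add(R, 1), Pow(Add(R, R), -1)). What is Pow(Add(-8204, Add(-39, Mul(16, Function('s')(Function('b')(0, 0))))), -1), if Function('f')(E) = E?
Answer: Rational(-9, 74138) ≈ -0.00012140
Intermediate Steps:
Function('B')(K, R) = Mul(Rational(1, 2), Pow(R, -1), Add(1, R)) (Function('B')(K, R) = Mul(Add(1, R), Pow(Mul(2, R), -1)) = Mul(Add(1, R), Mul(Rational(1, 2), Pow(R, -1))) = Mul(Rational(1, 2), Pow(R, -1), Add(1, R)))
Function('b')(h, N) = Add(Rational(7, 12), N, h) (Function('b')(h, N) = Add(Add(h, N), Mul(Rational(1, 2), Pow(6, -1), Add(1, 6))) = Add(Add(N, h), Mul(Rational(1, 2), Rational(1, 6), 7)) = Add(Add(N, h), Rational(7, 12)) = Add(Rational(7, 12), N, h))
Pow(Add(-8204, Add(-39, Mul(16, Function('s')(Function('b')(0, 0))))), -1) = Pow(Add(-8204, Add(-39, Mul(16, Pow(Add(Rational(7, 12), 0, 0), 2)))), -1) = Pow(Add(-8204, Add(-39, Mul(16, Pow(Rational(7, 12), 2)))), -1) = Pow(Add(-8204, Add(-39, Mul(16, Rational(49, 144)))), -1) = Pow(Add(-8204, Add(-39, Rational(49, 9))), -1) = Pow(Add(-8204, Rational(-302, 9)), -1) = Pow(Rational(-74138, 9), -1) = Rational(-9, 74138)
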